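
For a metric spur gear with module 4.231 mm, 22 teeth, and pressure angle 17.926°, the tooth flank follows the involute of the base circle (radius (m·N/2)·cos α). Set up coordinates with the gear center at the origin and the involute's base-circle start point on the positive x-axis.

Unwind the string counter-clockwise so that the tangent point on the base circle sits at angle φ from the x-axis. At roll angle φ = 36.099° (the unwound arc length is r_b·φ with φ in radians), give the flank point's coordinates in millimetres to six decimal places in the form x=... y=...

x=52.217479 y=3.547167

pitch radius r_p = m·N/2 = 4.231·22/2 = 46.541000
base radius r_b = r_p·cos α = 46.541000·cos 17.926° = 44.281659
roll angle φ = 36.099° = 0.63004641 rad
x = r_b·(cos φ + φ·sin φ) = 44.281659·(0.80800017 + 0.63004641·0.58918226) = 52.217479
y = r_b·(sin φ − φ·cos φ) = 44.281659·(0.58918226 − 0.63004641·0.80800017) = 3.547167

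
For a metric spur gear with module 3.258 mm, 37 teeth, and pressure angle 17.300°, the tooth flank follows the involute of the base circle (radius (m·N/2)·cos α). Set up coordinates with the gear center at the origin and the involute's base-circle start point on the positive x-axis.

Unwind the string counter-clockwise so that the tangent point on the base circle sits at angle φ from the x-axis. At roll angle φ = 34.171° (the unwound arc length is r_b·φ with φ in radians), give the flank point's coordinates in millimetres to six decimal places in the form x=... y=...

x=66.888352 y=3.926220

pitch radius r_p = m·N/2 = 3.258·37/2 = 60.273000
base radius r_b = r_p·cos α = 60.273000·cos 17.300° = 57.546298
roll angle φ = 34.171° = 0.59639646 rad
x = r_b·(cos φ + φ·sin φ) = 57.546298·(0.82736496 + 0.59639646·0.56166468) = 66.888352
y = r_b·(sin φ − φ·cos φ) = 57.546298·(0.56166468 − 0.59639646·0.82736496) = 3.926220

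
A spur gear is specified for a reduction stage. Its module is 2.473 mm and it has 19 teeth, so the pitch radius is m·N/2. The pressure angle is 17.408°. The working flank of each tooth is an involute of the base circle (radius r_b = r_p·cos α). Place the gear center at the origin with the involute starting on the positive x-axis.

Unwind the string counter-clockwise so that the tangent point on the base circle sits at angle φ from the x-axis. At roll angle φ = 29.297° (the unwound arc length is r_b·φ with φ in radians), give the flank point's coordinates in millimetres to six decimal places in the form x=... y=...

x=25.159278 y=0.973126

pitch radius r_p = m·N/2 = 2.473·19/2 = 23.493500
base radius r_b = r_p·cos α = 23.493500·cos 17.408° = 22.417464
roll angle φ = 29.297° = 0.51132911 rad
x = r_b·(cos φ + φ·sin φ) = 22.417464·(0.87209490 + 0.51132911·0.48933679) = 25.159278
y = r_b·(sin φ − φ·cos φ) = 22.417464·(0.48933679 − 0.51132911·0.87209490) = 0.973126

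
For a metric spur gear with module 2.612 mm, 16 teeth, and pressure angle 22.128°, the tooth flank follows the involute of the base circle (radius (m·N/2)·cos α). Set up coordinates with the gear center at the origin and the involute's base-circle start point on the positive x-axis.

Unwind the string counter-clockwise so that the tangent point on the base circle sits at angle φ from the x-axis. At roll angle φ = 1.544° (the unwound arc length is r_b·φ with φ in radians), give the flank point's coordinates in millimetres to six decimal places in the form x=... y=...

pitch radius r_p = m·N/2 = 2.612·16/2 = 20.896000
base radius r_b = r_p·cos α = 20.896000·cos 22.128° = 19.356898
roll angle φ = 1.544° = 0.02694788 rad
x = r_b·(cos φ + φ·sin φ) = 19.356898·(0.99963693 + 0.02694788·0.02694462) = 19.363925
y = r_b·(sin φ − φ·cos φ) = 19.356898·(0.02694462 − 0.02694788·0.99963693) = 0.000126

x=19.363925 y=0.000126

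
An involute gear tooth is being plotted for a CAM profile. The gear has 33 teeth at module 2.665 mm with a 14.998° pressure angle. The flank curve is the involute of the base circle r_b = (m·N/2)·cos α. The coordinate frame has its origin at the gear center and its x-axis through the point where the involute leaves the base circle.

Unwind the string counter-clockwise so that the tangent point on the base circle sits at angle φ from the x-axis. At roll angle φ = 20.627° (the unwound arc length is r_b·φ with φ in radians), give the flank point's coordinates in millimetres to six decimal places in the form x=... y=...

x=45.138516 y=0.652092

pitch radius r_p = m·N/2 = 2.665·33/2 = 43.972500
base radius r_b = r_p·cos α = 43.972500·cos 14.998° = 42.474571
roll angle φ = 20.627° = 0.36000906 rad
x = r_b·(cos φ + φ·sin φ) = 42.474571·(0.93589363 + 0.36000906·0.35228272) = 45.138516
y = r_b·(sin φ − φ·cos φ) = 42.474571·(0.35228272 − 0.36000906·0.93589363) = 0.652092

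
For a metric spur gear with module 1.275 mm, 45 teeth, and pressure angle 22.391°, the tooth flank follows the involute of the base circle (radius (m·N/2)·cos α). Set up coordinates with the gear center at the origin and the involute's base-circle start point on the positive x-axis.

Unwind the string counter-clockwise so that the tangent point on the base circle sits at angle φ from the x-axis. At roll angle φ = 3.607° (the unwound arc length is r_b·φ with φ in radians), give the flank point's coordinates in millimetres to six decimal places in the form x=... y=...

pitch radius r_p = m·N/2 = 1.275·45/2 = 28.687500
base radius r_b = r_p·cos α = 28.687500·cos 22.391° = 26.524631
roll angle φ = 3.607° = 0.06295403 rad
x = r_b·(cos φ + φ·sin φ) = 26.524631·(0.99801905 + 0.06295403·0.06291245) = 26.577140
y = r_b·(sin φ − φ·cos φ) = 26.524631·(0.06291245 − 0.06295403·0.99801905) = 0.002205

x=26.577140 y=0.002205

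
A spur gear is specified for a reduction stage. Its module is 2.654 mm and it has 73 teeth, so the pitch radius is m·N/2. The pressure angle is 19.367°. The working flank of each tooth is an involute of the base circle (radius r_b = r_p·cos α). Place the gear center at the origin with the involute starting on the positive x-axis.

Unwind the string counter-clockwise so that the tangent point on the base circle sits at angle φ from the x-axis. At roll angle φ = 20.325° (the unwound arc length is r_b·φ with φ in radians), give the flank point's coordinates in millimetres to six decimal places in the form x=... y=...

pitch radius r_p = m·N/2 = 2.654·73/2 = 96.871000
base radius r_b = r_p·cos α = 96.871000·cos 19.367° = 91.389439
roll angle φ = 20.325° = 0.35473817 rad
x = r_b·(cos φ + φ·sin φ) = 91.389439·(0.93773747 + 0.35473817·0.34734485) = 96.959986
y = r_b·(sin φ − φ·cos φ) = 91.389439·(0.34734485 − 0.35473817·0.93773747) = 1.342838

x=96.959986 y=1.342838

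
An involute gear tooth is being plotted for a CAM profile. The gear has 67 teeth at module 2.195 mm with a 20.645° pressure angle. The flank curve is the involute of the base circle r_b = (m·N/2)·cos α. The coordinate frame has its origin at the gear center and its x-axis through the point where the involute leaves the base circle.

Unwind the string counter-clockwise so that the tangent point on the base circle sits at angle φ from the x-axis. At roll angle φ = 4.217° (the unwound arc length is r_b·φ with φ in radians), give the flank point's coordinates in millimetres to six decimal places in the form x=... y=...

pitch radius r_p = m·N/2 = 2.195·67/2 = 73.532500
base radius r_b = r_p·cos α = 73.532500·cos 20.645° = 68.810457
roll angle φ = 4.217° = 0.07360053 rad
x = r_b·(cos φ + φ·sin φ) = 68.810457·(0.99729270 + 0.07360053·0.07353410) = 68.996579
y = r_b·(sin φ − φ·cos φ) = 68.810457·(0.07353410 − 0.07360053·0.99729270) = 0.009140

x=68.996579 y=0.009140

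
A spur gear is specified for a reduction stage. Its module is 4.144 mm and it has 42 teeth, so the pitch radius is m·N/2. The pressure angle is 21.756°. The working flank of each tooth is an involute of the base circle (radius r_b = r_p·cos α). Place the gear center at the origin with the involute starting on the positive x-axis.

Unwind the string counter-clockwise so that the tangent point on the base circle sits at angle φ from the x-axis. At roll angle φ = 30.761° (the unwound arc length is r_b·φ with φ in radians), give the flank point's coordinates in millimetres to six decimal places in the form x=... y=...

pitch radius r_p = m·N/2 = 4.144·42/2 = 87.024000
base radius r_b = r_p·cos α = 87.024000·cos 21.756° = 80.825345
roll angle φ = 30.761° = 0.53688073 rad
x = r_b·(cos φ + φ·sin φ) = 80.825345·(0.85930823 + 0.53688073·0.51145807) = 91.647876
y = r_b·(sin φ − φ·cos φ) = 80.825345·(0.51145807 − 0.53688073·0.85930823) = 4.050323

x=91.647876 y=4.050323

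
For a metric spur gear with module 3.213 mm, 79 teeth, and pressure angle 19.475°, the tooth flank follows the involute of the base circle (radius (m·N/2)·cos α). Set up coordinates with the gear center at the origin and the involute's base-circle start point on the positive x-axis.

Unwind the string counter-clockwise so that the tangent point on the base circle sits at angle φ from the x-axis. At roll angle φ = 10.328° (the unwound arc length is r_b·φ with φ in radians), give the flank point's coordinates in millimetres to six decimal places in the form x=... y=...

pitch radius r_p = m·N/2 = 3.213·79/2 = 126.913500
base radius r_b = r_p·cos α = 126.913500·cos 19.475° = 119.652405
roll angle φ = 10.328° = 0.18025761 rad
x = r_b·(cos φ + φ·sin φ) = 119.652405·(0.98379754 + 0.18025761·0.17928301) = 121.580563
y = r_b·(sin φ − φ·cos φ) = 119.652405·(0.17928301 − 0.18025761·0.98379754) = 0.232846

x=121.580563 y=0.232846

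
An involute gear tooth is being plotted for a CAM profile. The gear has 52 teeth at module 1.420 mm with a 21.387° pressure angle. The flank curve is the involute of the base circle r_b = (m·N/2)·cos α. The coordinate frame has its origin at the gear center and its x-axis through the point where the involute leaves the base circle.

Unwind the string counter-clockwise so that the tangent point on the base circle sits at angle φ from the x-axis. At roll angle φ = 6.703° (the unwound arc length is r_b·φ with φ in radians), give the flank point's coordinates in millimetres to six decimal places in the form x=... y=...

pitch radius r_p = m·N/2 = 1.420·52/2 = 36.920000
base radius r_b = r_p·cos α = 36.920000·cos 21.387° = 34.377636
roll angle φ = 6.703° = 0.11698942 rad
x = r_b·(cos φ + φ·sin φ) = 34.377636·(0.99316454 + 0.11698942·0.11672274) = 34.612087
y = r_b·(sin φ − φ·cos φ) = 34.377636·(0.11672274 − 0.11698942·0.99316454) = 0.018323

x=34.612087 y=0.018323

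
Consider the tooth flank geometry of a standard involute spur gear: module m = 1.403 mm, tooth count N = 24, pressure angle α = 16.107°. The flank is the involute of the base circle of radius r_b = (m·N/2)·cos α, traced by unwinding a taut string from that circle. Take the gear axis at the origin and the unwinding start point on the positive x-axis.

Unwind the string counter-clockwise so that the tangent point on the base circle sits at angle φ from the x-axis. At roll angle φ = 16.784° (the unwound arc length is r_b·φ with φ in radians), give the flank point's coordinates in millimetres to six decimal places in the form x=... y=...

x=16.854295 y=0.134373

pitch radius r_p = m·N/2 = 1.403·24/2 = 16.836000
base radius r_b = r_p·cos α = 16.836000·cos 16.107° = 16.175107
roll angle φ = 16.784° = 0.29293606 rad
x = r_b·(cos φ + φ·sin φ) = 16.175107·(0.95740017 + 0.29293606·0.28876445) = 16.854295
y = r_b·(sin φ − φ·cos φ) = 16.175107·(0.28876445 − 0.29293606·0.95740017) = 0.134373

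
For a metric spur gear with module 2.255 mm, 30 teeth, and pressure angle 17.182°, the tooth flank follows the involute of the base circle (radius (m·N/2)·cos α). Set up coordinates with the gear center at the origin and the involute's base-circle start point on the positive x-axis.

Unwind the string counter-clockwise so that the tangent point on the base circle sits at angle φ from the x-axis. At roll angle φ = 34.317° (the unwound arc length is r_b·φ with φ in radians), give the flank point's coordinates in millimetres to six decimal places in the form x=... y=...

pitch radius r_p = m·N/2 = 2.255·30/2 = 33.825000
base radius r_b = r_p·cos α = 33.825000·cos 17.182° = 32.315431
roll angle φ = 34.317° = 0.59894464 rad
x = r_b·(cos φ + φ·sin φ) = 32.315431·(0.82593106 + 0.59894464·0.56377113) = 37.602196
y = r_b·(sin φ − φ·cos φ) = 32.315431·(0.56377113 − 0.59894464·0.82593106) = 2.232484

x=37.602196 y=2.232484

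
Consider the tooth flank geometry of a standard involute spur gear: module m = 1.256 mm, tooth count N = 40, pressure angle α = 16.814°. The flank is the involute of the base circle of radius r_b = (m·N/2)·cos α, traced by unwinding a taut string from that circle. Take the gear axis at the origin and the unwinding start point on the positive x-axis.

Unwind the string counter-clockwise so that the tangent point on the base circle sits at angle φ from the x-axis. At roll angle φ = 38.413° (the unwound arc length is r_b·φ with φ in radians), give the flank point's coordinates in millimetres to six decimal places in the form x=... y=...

pitch radius r_p = m·N/2 = 1.256·40/2 = 25.120000
base radius r_b = r_p·cos α = 25.120000·cos 16.814° = 24.046091
roll angle φ = 38.413° = 0.67043333 rad
x = r_b·(cos φ + φ·sin φ) = 24.046091·(0.78355250 + 0.67043333·0.62132558) = 28.857951
y = r_b·(sin φ − φ·cos φ) = 24.046091·(0.62132558 − 0.67043333·0.78355250) = 2.308566

x=28.857951 y=2.308566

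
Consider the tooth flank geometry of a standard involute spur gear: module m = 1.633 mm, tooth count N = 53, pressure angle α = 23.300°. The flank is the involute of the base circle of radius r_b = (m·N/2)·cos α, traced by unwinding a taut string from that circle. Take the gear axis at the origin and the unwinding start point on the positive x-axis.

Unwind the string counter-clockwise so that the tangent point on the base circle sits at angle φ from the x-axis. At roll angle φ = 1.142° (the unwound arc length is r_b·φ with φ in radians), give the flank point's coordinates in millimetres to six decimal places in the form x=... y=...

x=39.753202 y=0.000105

pitch radius r_p = m·N/2 = 1.633·53/2 = 43.274500
base radius r_b = r_p·cos α = 43.274500·cos 23.300° = 39.745308
roll angle φ = 1.142° = 0.01993166 rad
x = r_b·(cos φ + φ·sin φ) = 39.745308·(0.99980137 + 0.01993166·0.01993034) = 39.753202
y = r_b·(sin φ − φ·cos φ) = 39.745308·(0.01993034 − 0.01993166·0.99980137) = 0.000105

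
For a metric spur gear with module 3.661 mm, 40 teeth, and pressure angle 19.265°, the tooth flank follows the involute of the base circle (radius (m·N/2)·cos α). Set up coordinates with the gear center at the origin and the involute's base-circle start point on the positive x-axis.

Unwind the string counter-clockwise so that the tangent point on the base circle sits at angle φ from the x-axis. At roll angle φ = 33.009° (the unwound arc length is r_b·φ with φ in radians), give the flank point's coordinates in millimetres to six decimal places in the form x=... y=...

x=79.656234 y=4.261154

pitch radius r_p = m·N/2 = 3.661·40/2 = 73.220000
base radius r_b = r_p·cos α = 73.220000·cos 19.265° = 69.119876
roll angle φ = 33.009° = 0.57611573 rad
x = r_b·(cos φ + φ·sin φ) = 69.119876·(0.83858501 + 0.57611573·0.54477077) = 79.656234
y = r_b·(sin φ − φ·cos φ) = 69.119876·(0.54477077 − 0.57611573·0.83858501) = 4.261154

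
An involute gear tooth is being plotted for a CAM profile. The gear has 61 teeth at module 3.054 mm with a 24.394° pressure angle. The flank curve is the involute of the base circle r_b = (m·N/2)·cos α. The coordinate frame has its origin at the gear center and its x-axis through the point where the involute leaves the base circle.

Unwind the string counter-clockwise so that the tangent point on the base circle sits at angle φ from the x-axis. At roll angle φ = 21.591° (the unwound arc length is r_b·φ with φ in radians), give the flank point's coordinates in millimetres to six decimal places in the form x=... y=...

x=90.642532 y=1.491786

pitch radius r_p = m·N/2 = 3.054·61/2 = 93.147000
base radius r_b = r_p·cos α = 93.147000·cos 24.394° = 84.831480
roll angle φ = 21.591° = 0.37683404 rad
x = r_b·(cos φ + φ·sin φ) = 84.831480·(0.92983430 + 0.37683404·0.36797850) = 90.642532
y = r_b·(sin φ − φ·cos φ) = 84.831480·(0.36797850 − 0.37683404·0.92983430) = 1.491786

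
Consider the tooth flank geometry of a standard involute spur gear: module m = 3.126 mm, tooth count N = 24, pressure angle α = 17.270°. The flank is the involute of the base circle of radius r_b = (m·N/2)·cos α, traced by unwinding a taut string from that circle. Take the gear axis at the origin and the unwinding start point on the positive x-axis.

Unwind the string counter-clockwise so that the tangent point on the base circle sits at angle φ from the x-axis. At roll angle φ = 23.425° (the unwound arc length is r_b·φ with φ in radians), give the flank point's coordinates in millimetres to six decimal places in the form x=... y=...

x=38.690653 y=0.802432

pitch radius r_p = m·N/2 = 3.126·24/2 = 37.512000
base radius r_b = r_p·cos α = 37.512000·cos 17.270° = 35.820823
roll angle φ = 23.425° = 0.40884338 rad
x = r_b·(cos φ + φ·sin φ) = 35.820823·(0.91758125 + 0.40884338·0.39754830) = 38.690653
y = r_b·(sin φ − φ·cos φ) = 35.820823·(0.39754830 − 0.40884338·0.91758125) = 0.802432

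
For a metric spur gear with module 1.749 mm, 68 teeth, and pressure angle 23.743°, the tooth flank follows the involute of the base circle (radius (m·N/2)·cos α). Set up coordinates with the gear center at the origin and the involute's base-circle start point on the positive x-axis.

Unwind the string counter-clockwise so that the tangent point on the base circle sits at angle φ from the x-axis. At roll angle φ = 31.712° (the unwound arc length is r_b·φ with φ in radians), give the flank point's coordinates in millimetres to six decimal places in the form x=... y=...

x=62.142546 y=2.983183

pitch radius r_p = m·N/2 = 1.749·68/2 = 59.466000
base radius r_b = r_p·cos α = 59.466000·cos 23.743° = 54.432838
roll angle φ = 31.712° = 0.55347881 rad
x = r_b·(cos φ + φ·sin φ) = 54.432838·(0.85070104 + 0.55347881·0.52564983) = 62.142546
y = r_b·(sin φ − φ·cos φ) = 54.432838·(0.52564983 − 0.55347881·0.85070104) = 2.983183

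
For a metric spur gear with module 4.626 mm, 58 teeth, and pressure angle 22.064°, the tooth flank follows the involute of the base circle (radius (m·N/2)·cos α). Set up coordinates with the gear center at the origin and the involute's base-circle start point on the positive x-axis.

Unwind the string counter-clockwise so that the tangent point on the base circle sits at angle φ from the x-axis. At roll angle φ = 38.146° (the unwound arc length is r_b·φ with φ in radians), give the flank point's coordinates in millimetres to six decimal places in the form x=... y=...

x=148.904853 y=11.696535

pitch radius r_p = m·N/2 = 4.626·58/2 = 134.154000
base radius r_b = r_p·cos α = 134.154000·cos 22.064° = 124.329210
roll angle φ = 38.146° = 0.66577330 rad
x = r_b·(cos φ + φ·sin φ) = 124.329210·(0.78643938 + 0.66577330·0.61766747) = 148.904853
y = r_b·(sin φ − φ·cos φ) = 124.329210·(0.61766747 − 0.66577330·0.78643938) = 11.696535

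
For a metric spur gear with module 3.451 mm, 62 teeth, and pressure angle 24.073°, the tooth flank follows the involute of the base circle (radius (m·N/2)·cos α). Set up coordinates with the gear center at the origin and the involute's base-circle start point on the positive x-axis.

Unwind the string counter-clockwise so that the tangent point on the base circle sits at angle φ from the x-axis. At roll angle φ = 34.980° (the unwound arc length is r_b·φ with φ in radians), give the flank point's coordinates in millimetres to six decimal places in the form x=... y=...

x=114.218520 y=7.136507

pitch radius r_p = m·N/2 = 3.451·62/2 = 106.981000
base radius r_b = r_p·cos α = 106.981000·cos 24.073° = 97.676488
roll angle φ = 34.980° = 0.61051617 rad
x = r_b·(cos φ + φ·sin φ) = 97.676488·(0.81935221 + 0.61051617·0.57329046) = 114.218520
y = r_b·(sin φ − φ·cos φ) = 97.676488·(0.57329046 − 0.61051617·0.81935221) = 7.136507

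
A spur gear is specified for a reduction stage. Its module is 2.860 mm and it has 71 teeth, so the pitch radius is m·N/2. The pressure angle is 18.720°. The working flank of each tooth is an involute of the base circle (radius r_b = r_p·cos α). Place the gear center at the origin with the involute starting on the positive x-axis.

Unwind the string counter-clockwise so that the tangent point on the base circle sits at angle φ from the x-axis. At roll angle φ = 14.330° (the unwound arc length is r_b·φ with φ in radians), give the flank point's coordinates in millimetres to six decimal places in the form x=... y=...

pitch radius r_p = m·N/2 = 2.860·71/2 = 101.530000
base radius r_b = r_p·cos α = 101.530000·cos 18.720° = 96.158891
roll angle φ = 14.330° = 0.25010568 rad
x = r_b·(cos φ + φ·sin φ) = 96.158891·(0.96888627 + 0.25010568·0.24750635) = 99.119529
y = r_b·(sin φ − φ·cos φ) = 96.158891·(0.24750635 − 0.25010568·0.96888627) = 0.498333

x=99.119529 y=0.498333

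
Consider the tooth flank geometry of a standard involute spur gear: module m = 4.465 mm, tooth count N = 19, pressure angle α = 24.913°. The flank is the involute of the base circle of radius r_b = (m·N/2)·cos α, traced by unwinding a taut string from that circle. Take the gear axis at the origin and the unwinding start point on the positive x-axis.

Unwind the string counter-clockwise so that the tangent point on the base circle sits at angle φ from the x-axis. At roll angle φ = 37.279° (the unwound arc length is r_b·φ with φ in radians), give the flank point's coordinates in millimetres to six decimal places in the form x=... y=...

x=45.771680 y=3.384804

pitch radius r_p = m·N/2 = 4.465·19/2 = 42.417500
base radius r_b = r_p·cos α = 42.417500·cos 24.913° = 38.470486
roll angle φ = 37.279° = 0.65064129 rad
x = r_b·(cos φ + φ·sin φ) = 38.470486·(0.79569553 + 0.65064129·0.60569680) = 45.771680
y = r_b·(sin φ − φ·cos φ) = 38.470486·(0.60569680 − 0.65064129·0.79569553) = 3.384804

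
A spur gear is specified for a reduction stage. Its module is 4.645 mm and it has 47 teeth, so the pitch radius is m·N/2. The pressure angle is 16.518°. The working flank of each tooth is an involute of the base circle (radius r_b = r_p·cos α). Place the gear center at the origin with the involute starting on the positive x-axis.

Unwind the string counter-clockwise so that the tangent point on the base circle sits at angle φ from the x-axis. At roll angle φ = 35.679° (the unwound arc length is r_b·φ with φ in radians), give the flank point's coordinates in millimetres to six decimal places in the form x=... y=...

x=123.018364 y=8.101468

pitch radius r_p = m·N/2 = 4.645·47/2 = 109.157500
base radius r_b = r_p·cos α = 109.157500·cos 16.518° = 104.652620
roll angle φ = 35.679° = 0.62271602 rad
x = r_b·(cos φ + φ·sin φ) = 104.652620·(0.81229735 + 0.62271602·0.58324353) = 123.018364
y = r_b·(sin φ − φ·cos φ) = 104.652620·(0.58324353 − 0.62271602·0.81229735) = 8.101468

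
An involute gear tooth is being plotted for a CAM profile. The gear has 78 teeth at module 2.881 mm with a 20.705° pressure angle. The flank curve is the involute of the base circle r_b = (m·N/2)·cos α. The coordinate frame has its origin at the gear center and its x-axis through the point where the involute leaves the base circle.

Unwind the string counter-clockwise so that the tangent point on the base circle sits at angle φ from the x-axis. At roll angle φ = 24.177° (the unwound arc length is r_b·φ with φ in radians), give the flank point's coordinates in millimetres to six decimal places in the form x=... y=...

pitch radius r_p = m·N/2 = 2.881·78/2 = 112.359000
base radius r_b = r_p·cos α = 112.359000·cos 20.705° = 105.102090
roll angle φ = 24.177° = 0.42196825 rad
x = r_b·(cos φ + φ·sin φ) = 105.102090·(0.91228460 + 0.42196825·0.40955685) = 114.046759
y = r_b·(sin φ − φ·cos φ) = 105.102090·(0.40955685 − 0.42196825·0.91228460) = 2.585692

x=114.046759 y=2.585692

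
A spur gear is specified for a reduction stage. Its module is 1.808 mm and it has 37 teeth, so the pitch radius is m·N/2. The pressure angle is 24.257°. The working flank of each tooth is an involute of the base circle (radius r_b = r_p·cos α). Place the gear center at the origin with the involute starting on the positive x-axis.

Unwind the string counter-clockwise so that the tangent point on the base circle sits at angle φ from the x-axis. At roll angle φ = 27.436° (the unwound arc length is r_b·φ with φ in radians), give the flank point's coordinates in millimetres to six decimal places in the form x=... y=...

pitch radius r_p = m·N/2 = 1.808·37/2 = 33.448000
base radius r_b = r_p·cos α = 33.448000·cos 24.257° = 30.494938
roll angle φ = 27.436° = 0.47884853 rad
x = r_b·(cos φ + φ·sin φ) = 30.494938·(0.88752606 + 0.47884853·0.46075752) = 33.793244
y = r_b·(sin φ − φ·cos φ) = 30.494938·(0.46075752 − 0.47884853·0.88752606) = 1.090712

x=33.793244 y=1.090712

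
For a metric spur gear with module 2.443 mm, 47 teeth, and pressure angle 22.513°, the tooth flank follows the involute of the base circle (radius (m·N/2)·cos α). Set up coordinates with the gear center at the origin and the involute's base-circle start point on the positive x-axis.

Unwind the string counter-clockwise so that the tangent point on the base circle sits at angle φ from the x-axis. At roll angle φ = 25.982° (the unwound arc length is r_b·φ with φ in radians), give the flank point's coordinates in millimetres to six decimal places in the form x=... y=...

x=58.211255 y=1.614869

pitch radius r_p = m·N/2 = 2.443·47/2 = 57.410500
base radius r_b = r_p·cos α = 57.410500·cos 22.513° = 53.035400
roll angle φ = 25.982° = 0.45347145 rad
x = r_b·(cos φ + φ·sin φ) = 53.035400·(0.89893172 + 0.45347145·0.43808876) = 58.211255
y = r_b·(sin φ − φ·cos φ) = 53.035400·(0.43808876 − 0.45347145·0.89893172) = 1.614869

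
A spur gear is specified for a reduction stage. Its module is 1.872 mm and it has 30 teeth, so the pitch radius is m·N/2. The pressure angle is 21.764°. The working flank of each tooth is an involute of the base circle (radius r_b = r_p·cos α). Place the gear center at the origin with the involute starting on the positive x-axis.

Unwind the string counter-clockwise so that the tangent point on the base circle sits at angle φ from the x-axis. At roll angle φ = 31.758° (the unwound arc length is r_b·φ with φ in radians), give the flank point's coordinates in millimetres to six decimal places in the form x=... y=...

pitch radius r_p = m·N/2 = 1.872·30/2 = 28.080000
base radius r_b = r_p·cos α = 28.080000·cos 21.764° = 26.078429
roll angle φ = 31.758° = 0.55428166 rad
x = r_b·(cos φ + φ·sin φ) = 26.078429·(0.85027874 + 0.55428166·0.52633265) = 29.781964
y = r_b·(sin φ − φ·cos φ) = 26.078429·(0.52633265 − 0.55428166·0.85027874) = 1.435324

x=29.781964 y=1.435324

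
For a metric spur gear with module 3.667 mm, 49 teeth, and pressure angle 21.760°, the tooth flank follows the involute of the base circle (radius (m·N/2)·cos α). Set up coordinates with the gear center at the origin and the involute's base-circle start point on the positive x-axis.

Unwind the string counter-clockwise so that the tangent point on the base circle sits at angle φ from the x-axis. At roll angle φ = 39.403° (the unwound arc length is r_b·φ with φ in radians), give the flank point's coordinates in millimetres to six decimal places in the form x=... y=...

pitch radius r_p = m·N/2 = 3.667·49/2 = 89.841500
base radius r_b = r_p·cos α = 89.841500·cos 21.760° = 83.439832
roll angle φ = 39.403° = 0.68771209 rad
x = r_b·(cos φ + φ·sin φ) = 83.439832·(0.77270034 + 0.68771209·0.63477097) = 100.898783
y = r_b·(sin φ − φ·cos φ) = 83.439832·(0.63477097 − 0.68771209·0.77270034) = 8.625644

x=100.898783 y=8.625644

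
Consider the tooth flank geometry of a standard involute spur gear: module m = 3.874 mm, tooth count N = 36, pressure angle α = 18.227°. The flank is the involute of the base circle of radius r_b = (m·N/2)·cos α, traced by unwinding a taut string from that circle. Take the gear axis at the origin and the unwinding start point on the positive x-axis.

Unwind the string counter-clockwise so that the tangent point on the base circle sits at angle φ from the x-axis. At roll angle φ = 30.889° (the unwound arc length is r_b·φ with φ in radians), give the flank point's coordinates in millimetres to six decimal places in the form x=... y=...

x=75.170178 y=3.359871

pitch radius r_p = m·N/2 = 3.874·36/2 = 69.732000
base radius r_b = r_p·cos α = 69.732000·cos 18.227° = 66.233180
roll angle φ = 30.889° = 0.53911475 rad
x = r_b·(cos φ + φ·sin φ) = 66.233180·(0.85816348 + 0.53911475·0.51337651) = 75.170178
y = r_b·(sin φ − φ·cos φ) = 66.233180·(0.51337651 − 0.53911475·0.85816348) = 3.359871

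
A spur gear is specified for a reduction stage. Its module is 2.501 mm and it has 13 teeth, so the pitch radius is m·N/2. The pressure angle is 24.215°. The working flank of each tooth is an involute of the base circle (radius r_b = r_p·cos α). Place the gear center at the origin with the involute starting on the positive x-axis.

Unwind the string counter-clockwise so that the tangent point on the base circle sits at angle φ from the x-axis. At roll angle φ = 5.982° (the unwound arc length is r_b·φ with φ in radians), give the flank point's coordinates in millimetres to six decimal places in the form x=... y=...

pitch radius r_p = m·N/2 = 2.501·13/2 = 16.256500
base radius r_b = r_p·cos α = 16.256500·cos 24.215° = 14.826136
roll angle φ = 5.982° = 0.10440560 rad
x = r_b·(cos φ + φ·sin φ) = 14.826136·(0.99455468 + 0.10440560·0.10421602) = 14.906722
y = r_b·(sin φ − φ·cos φ) = 14.826136·(0.10421602 − 0.10440560·0.99455468) = 0.005618

x=14.906722 y=0.005618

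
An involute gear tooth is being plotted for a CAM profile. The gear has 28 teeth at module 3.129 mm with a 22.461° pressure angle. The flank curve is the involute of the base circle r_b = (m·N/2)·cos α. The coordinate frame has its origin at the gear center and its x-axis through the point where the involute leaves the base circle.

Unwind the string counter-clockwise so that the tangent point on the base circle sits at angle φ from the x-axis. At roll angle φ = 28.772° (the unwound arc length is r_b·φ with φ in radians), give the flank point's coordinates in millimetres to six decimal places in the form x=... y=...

x=45.269858 y=1.666099

pitch radius r_p = m·N/2 = 3.129·28/2 = 43.806000
base radius r_b = r_p·cos α = 43.806000·cos 22.461° = 40.482868
roll angle φ = 28.772° = 0.50216613 rad
x = r_b·(cos φ + φ·sin φ) = 40.482868·(0.87654200 + 0.50216613·0.48132537) = 45.269858
y = r_b·(sin φ − φ·cos φ) = 40.482868·(0.48132537 − 0.50216613·0.87654200) = 1.666099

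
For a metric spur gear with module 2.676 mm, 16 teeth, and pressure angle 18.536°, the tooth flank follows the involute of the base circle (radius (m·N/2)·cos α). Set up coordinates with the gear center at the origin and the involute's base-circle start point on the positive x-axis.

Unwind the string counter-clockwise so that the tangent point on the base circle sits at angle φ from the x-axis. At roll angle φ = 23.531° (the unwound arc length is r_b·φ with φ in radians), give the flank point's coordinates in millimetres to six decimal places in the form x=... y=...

x=21.937709 y=0.460819

pitch radius r_p = m·N/2 = 2.676·16/2 = 21.408000
base radius r_b = r_p·cos α = 21.408000·cos 18.536° = 20.297441
roll angle φ = 23.531° = 0.41069343 rad
x = r_b·(cos φ + φ·sin φ) = 20.297441·(0.91684420 + 0.41069343·0.39924519) = 21.937709
y = r_b·(sin φ − φ·cos φ) = 20.297441·(0.39924519 − 0.41069343·0.91684420) = 0.460819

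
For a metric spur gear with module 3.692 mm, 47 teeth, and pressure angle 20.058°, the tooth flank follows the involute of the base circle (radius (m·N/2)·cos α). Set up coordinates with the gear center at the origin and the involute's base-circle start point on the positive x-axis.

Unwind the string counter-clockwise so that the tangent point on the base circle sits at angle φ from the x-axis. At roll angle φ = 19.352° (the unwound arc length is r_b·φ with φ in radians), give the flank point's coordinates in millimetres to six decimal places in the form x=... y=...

pitch radius r_p = m·N/2 = 3.692·47/2 = 86.762000
base radius r_b = r_p·cos α = 86.762000·cos 20.058° = 81.499530
roll angle φ = 19.352° = 0.33775612 rad
x = r_b·(cos φ + φ·sin φ) = 81.499530·(0.94350060 + 0.33775612·0.33137082) = 86.016489
y = r_b·(sin φ − φ·cos φ) = 81.499530·(0.33137082 − 0.33775612·0.94350060) = 1.034859

x=86.016489 y=1.034859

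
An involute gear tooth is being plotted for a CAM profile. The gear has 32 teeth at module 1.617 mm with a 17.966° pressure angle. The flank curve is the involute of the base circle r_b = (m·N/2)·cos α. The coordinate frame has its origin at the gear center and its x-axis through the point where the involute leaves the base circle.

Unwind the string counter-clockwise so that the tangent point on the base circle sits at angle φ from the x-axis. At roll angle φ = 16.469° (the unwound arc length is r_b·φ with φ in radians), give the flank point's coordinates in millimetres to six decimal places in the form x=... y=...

x=25.606239 y=0.193215

pitch radius r_p = m·N/2 = 1.617·32/2 = 25.872000
base radius r_b = r_p·cos α = 25.872000·cos 17.966° = 24.610474
roll angle φ = 16.469° = 0.28743827 rad
x = r_b·(cos φ + φ·sin φ) = 24.610474·(0.95897326 + 0.28743827·0.28349653) = 25.606239
y = r_b·(sin φ − φ·cos φ) = 24.610474·(0.28349653 − 0.28743827·0.95897326) = 0.193215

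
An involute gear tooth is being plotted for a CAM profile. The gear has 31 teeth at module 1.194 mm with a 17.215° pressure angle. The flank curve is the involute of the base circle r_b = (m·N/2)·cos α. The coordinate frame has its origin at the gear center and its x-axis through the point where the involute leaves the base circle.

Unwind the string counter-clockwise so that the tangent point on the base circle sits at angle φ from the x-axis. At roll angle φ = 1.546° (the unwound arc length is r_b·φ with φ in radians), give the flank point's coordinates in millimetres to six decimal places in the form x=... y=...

x=17.684338 y=0.000116

pitch radius r_p = m·N/2 = 1.194·31/2 = 18.507000
base radius r_b = r_p·cos α = 18.507000·cos 17.215° = 17.677903
roll angle φ = 1.546° = 0.02698279 rad
x = r_b·(cos φ + φ·sin φ) = 17.677903·(0.99963599 + 0.02698279·0.02697952) = 17.684338
y = r_b·(sin φ − φ·cos φ) = 17.677903·(0.02697952 − 0.02698279·0.99963599) = 0.000116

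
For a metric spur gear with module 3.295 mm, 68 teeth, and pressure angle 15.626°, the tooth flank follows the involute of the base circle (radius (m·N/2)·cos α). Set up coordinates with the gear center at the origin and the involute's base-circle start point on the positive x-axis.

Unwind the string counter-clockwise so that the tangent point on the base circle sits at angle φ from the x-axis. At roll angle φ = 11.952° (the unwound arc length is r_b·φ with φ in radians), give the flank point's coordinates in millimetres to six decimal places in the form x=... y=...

x=110.211333 y=0.325028

pitch radius r_p = m·N/2 = 3.295·68/2 = 112.030000
base radius r_b = r_p·cos α = 112.030000·cos 15.626° = 107.889420
roll angle φ = 11.952° = 0.20860175 rad
x = r_b·(cos φ + φ·sin φ) = 107.889420·(0.97832144 + 0.20860175·0.20709217) = 110.211333
y = r_b·(sin φ − φ·cos φ) = 107.889420·(0.20709217 − 0.20860175·0.97832144) = 0.325028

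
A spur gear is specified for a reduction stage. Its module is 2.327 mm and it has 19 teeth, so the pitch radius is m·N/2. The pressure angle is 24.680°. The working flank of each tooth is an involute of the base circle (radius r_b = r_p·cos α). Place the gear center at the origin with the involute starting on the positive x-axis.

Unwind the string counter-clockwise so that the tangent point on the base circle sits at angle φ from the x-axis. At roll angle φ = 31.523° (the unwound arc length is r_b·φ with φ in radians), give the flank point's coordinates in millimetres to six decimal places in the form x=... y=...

x=22.901109 y=1.081704

pitch radius r_p = m·N/2 = 2.327·19/2 = 22.106500
base radius r_b = r_p·cos α = 22.106500·cos 24.680° = 20.087159
roll angle φ = 31.523° = 0.55018014 rad
x = r_b·(cos φ + φ·sin φ) = 20.087159·(0.85243035 + 0.55018014·0.52284079) = 22.901109
y = r_b·(sin φ − φ·cos φ) = 20.087159·(0.52284079 − 0.55018014·0.85243035) = 1.081704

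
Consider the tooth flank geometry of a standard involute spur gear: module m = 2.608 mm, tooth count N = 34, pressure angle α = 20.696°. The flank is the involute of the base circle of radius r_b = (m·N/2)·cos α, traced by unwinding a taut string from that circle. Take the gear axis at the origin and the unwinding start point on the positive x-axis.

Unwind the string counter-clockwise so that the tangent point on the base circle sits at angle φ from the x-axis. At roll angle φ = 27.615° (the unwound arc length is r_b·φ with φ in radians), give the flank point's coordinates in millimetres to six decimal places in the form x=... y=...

pitch radius r_p = m·N/2 = 2.608·34/2 = 44.336000
base radius r_b = r_p·cos α = 44.336000·cos 20.696° = 41.474941
roll angle φ = 27.615° = 0.48197267 rad
x = r_b·(cos φ + φ·sin φ) = 41.474941·(0.88608226 + 0.48197267·0.46352803) = 46.016036
y = r_b·(sin φ − φ·cos φ) = 41.474941·(0.46352803 − 0.48197267·0.88608226) = 1.512201

x=46.016036 y=1.512201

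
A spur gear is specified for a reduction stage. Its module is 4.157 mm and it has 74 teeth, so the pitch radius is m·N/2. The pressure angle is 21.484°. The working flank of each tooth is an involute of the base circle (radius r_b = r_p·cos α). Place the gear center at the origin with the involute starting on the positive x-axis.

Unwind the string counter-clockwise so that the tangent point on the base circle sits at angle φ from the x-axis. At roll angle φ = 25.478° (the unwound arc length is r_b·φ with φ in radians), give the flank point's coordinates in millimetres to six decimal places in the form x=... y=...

pitch radius r_p = m·N/2 = 4.157·74/2 = 153.809000
base radius r_b = r_p·cos α = 153.809000·cos 21.484° = 143.122332
roll angle φ = 25.478° = 0.44467499 rad
x = r_b·(cos φ + φ·sin φ) = 143.122332·(0.90275052 + 0.44467499·0.43016450) = 156.580685
y = r_b·(sin φ − φ·cos φ) = 143.122332·(0.43016450 − 0.44467499·0.90275052) = 4.112466

x=156.580685 y=4.112466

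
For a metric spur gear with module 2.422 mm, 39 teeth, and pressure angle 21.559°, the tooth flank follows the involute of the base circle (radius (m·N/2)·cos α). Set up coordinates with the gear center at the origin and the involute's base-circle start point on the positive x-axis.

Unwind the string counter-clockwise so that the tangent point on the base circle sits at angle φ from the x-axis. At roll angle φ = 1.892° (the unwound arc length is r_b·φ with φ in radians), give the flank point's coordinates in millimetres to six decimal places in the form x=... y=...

pitch radius r_p = m·N/2 = 2.422·39/2 = 47.229000
base radius r_b = r_p·cos α = 47.229000·cos 21.559° = 43.924844
roll angle φ = 1.892° = 0.03302163 rad
x = r_b·(cos φ + φ·sin φ) = 43.924844·(0.99945484 + 0.03302163·0.03301563) = 43.948786
y = r_b·(sin φ − φ·cos φ) = 43.924844·(0.03301563 − 0.03302163·0.99945484) = 0.000527

x=43.948786 y=0.000527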